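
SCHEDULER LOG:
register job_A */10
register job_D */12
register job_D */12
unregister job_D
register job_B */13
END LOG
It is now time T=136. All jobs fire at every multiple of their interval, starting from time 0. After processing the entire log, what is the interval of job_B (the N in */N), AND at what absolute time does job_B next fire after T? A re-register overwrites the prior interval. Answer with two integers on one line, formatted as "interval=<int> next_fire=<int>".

Op 1: register job_A */10 -> active={job_A:*/10}
Op 2: register job_D */12 -> active={job_A:*/10, job_D:*/12}
Op 3: register job_D */12 -> active={job_A:*/10, job_D:*/12}
Op 4: unregister job_D -> active={job_A:*/10}
Op 5: register job_B */13 -> active={job_A:*/10, job_B:*/13}
Final interval of job_B = 13
Next fire of job_B after T=136: (136//13+1)*13 = 143

Answer: interval=13 next_fire=143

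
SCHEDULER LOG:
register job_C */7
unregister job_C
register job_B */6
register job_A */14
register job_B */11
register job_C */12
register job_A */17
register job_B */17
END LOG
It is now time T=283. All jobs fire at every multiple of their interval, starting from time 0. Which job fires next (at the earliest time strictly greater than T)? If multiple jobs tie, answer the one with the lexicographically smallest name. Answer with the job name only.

Answer: job_C

Derivation:
Op 1: register job_C */7 -> active={job_C:*/7}
Op 2: unregister job_C -> active={}
Op 3: register job_B */6 -> active={job_B:*/6}
Op 4: register job_A */14 -> active={job_A:*/14, job_B:*/6}
Op 5: register job_B */11 -> active={job_A:*/14, job_B:*/11}
Op 6: register job_C */12 -> active={job_A:*/14, job_B:*/11, job_C:*/12}
Op 7: register job_A */17 -> active={job_A:*/17, job_B:*/11, job_C:*/12}
Op 8: register job_B */17 -> active={job_A:*/17, job_B:*/17, job_C:*/12}
  job_A: interval 17, next fire after T=283 is 289
  job_B: interval 17, next fire after T=283 is 289
  job_C: interval 12, next fire after T=283 is 288
Earliest = 288, winner (lex tiebreak) = job_C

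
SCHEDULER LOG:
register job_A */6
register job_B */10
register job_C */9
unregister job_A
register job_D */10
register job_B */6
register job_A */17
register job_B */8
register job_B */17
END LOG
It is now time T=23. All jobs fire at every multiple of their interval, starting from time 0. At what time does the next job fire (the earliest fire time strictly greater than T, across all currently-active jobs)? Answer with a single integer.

Answer: 27

Derivation:
Op 1: register job_A */6 -> active={job_A:*/6}
Op 2: register job_B */10 -> active={job_A:*/6, job_B:*/10}
Op 3: register job_C */9 -> active={job_A:*/6, job_B:*/10, job_C:*/9}
Op 4: unregister job_A -> active={job_B:*/10, job_C:*/9}
Op 5: register job_D */10 -> active={job_B:*/10, job_C:*/9, job_D:*/10}
Op 6: register job_B */6 -> active={job_B:*/6, job_C:*/9, job_D:*/10}
Op 7: register job_A */17 -> active={job_A:*/17, job_B:*/6, job_C:*/9, job_D:*/10}
Op 8: register job_B */8 -> active={job_A:*/17, job_B:*/8, job_C:*/9, job_D:*/10}
Op 9: register job_B */17 -> active={job_A:*/17, job_B:*/17, job_C:*/9, job_D:*/10}
  job_A: interval 17, next fire after T=23 is 34
  job_B: interval 17, next fire after T=23 is 34
  job_C: interval 9, next fire after T=23 is 27
  job_D: interval 10, next fire after T=23 is 30
Earliest fire time = 27 (job job_C)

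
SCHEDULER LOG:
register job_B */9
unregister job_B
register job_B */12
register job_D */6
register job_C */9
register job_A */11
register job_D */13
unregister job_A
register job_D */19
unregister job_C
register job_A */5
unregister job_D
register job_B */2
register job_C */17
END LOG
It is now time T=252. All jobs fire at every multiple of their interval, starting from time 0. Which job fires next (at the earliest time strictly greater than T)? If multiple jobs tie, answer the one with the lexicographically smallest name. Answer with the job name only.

Answer: job_B

Derivation:
Op 1: register job_B */9 -> active={job_B:*/9}
Op 2: unregister job_B -> active={}
Op 3: register job_B */12 -> active={job_B:*/12}
Op 4: register job_D */6 -> active={job_B:*/12, job_D:*/6}
Op 5: register job_C */9 -> active={job_B:*/12, job_C:*/9, job_D:*/6}
Op 6: register job_A */11 -> active={job_A:*/11, job_B:*/12, job_C:*/9, job_D:*/6}
Op 7: register job_D */13 -> active={job_A:*/11, job_B:*/12, job_C:*/9, job_D:*/13}
Op 8: unregister job_A -> active={job_B:*/12, job_C:*/9, job_D:*/13}
Op 9: register job_D */19 -> active={job_B:*/12, job_C:*/9, job_D:*/19}
Op 10: unregister job_C -> active={job_B:*/12, job_D:*/19}
Op 11: register job_A */5 -> active={job_A:*/5, job_B:*/12, job_D:*/19}
Op 12: unregister job_D -> active={job_A:*/5, job_B:*/12}
Op 13: register job_B */2 -> active={job_A:*/5, job_B:*/2}
Op 14: register job_C */17 -> active={job_A:*/5, job_B:*/2, job_C:*/17}
  job_A: interval 5, next fire after T=252 is 255
  job_B: interval 2, next fire after T=252 is 254
  job_C: interval 17, next fire after T=252 is 255
Earliest = 254, winner (lex tiebreak) = job_B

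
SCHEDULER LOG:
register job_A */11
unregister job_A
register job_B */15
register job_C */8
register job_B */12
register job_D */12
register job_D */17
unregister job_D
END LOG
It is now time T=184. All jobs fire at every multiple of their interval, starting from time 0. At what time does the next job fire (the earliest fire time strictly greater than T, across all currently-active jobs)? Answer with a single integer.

Op 1: register job_A */11 -> active={job_A:*/11}
Op 2: unregister job_A -> active={}
Op 3: register job_B */15 -> active={job_B:*/15}
Op 4: register job_C */8 -> active={job_B:*/15, job_C:*/8}
Op 5: register job_B */12 -> active={job_B:*/12, job_C:*/8}
Op 6: register job_D */12 -> active={job_B:*/12, job_C:*/8, job_D:*/12}
Op 7: register job_D */17 -> active={job_B:*/12, job_C:*/8, job_D:*/17}
Op 8: unregister job_D -> active={job_B:*/12, job_C:*/8}
  job_B: interval 12, next fire after T=184 is 192
  job_C: interval 8, next fire after T=184 is 192
Earliest fire time = 192 (job job_B)

Answer: 192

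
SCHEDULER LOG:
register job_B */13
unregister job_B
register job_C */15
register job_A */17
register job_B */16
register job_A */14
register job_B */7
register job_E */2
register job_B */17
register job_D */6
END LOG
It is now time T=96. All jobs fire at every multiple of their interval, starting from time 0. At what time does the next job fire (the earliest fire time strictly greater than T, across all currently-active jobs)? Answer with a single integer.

Op 1: register job_B */13 -> active={job_B:*/13}
Op 2: unregister job_B -> active={}
Op 3: register job_C */15 -> active={job_C:*/15}
Op 4: register job_A */17 -> active={job_A:*/17, job_C:*/15}
Op 5: register job_B */16 -> active={job_A:*/17, job_B:*/16, job_C:*/15}
Op 6: register job_A */14 -> active={job_A:*/14, job_B:*/16, job_C:*/15}
Op 7: register job_B */7 -> active={job_A:*/14, job_B:*/7, job_C:*/15}
Op 8: register job_E */2 -> active={job_A:*/14, job_B:*/7, job_C:*/15, job_E:*/2}
Op 9: register job_B */17 -> active={job_A:*/14, job_B:*/17, job_C:*/15, job_E:*/2}
Op 10: register job_D */6 -> active={job_A:*/14, job_B:*/17, job_C:*/15, job_D:*/6, job_E:*/2}
  job_A: interval 14, next fire after T=96 is 98
  job_B: interval 17, next fire after T=96 is 102
  job_C: interval 15, next fire after T=96 is 105
  job_D: interval 6, next fire after T=96 is 102
  job_E: interval 2, next fire after T=96 is 98
Earliest fire time = 98 (job job_A)

Answer: 98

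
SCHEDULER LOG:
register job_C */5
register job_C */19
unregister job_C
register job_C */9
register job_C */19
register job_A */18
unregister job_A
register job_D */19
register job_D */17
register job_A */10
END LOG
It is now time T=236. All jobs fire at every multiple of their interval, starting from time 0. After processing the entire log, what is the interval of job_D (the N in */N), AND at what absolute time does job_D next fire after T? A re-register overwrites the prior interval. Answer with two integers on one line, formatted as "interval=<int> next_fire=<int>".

Op 1: register job_C */5 -> active={job_C:*/5}
Op 2: register job_C */19 -> active={job_C:*/19}
Op 3: unregister job_C -> active={}
Op 4: register job_C */9 -> active={job_C:*/9}
Op 5: register job_C */19 -> active={job_C:*/19}
Op 6: register job_A */18 -> active={job_A:*/18, job_C:*/19}
Op 7: unregister job_A -> active={job_C:*/19}
Op 8: register job_D */19 -> active={job_C:*/19, job_D:*/19}
Op 9: register job_D */17 -> active={job_C:*/19, job_D:*/17}
Op 10: register job_A */10 -> active={job_A:*/10, job_C:*/19, job_D:*/17}
Final interval of job_D = 17
Next fire of job_D after T=236: (236//17+1)*17 = 238

Answer: interval=17 next_fire=238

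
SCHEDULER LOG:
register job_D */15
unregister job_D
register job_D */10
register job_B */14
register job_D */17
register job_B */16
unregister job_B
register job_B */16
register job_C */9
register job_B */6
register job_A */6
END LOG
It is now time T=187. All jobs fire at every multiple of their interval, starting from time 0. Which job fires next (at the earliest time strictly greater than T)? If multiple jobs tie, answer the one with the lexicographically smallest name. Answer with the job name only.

Op 1: register job_D */15 -> active={job_D:*/15}
Op 2: unregister job_D -> active={}
Op 3: register job_D */10 -> active={job_D:*/10}
Op 4: register job_B */14 -> active={job_B:*/14, job_D:*/10}
Op 5: register job_D */17 -> active={job_B:*/14, job_D:*/17}
Op 6: register job_B */16 -> active={job_B:*/16, job_D:*/17}
Op 7: unregister job_B -> active={job_D:*/17}
Op 8: register job_B */16 -> active={job_B:*/16, job_D:*/17}
Op 9: register job_C */9 -> active={job_B:*/16, job_C:*/9, job_D:*/17}
Op 10: register job_B */6 -> active={job_B:*/6, job_C:*/9, job_D:*/17}
Op 11: register job_A */6 -> active={job_A:*/6, job_B:*/6, job_C:*/9, job_D:*/17}
  job_A: interval 6, next fire after T=187 is 192
  job_B: interval 6, next fire after T=187 is 192
  job_C: interval 9, next fire after T=187 is 189
  job_D: interval 17, next fire after T=187 is 204
Earliest = 189, winner (lex tiebreak) = job_C

Answer: job_C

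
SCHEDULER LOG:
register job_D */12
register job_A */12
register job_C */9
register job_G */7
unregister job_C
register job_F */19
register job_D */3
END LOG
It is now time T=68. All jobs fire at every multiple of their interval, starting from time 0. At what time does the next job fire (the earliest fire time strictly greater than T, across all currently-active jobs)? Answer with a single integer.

Op 1: register job_D */12 -> active={job_D:*/12}
Op 2: register job_A */12 -> active={job_A:*/12, job_D:*/12}
Op 3: register job_C */9 -> active={job_A:*/12, job_C:*/9, job_D:*/12}
Op 4: register job_G */7 -> active={job_A:*/12, job_C:*/9, job_D:*/12, job_G:*/7}
Op 5: unregister job_C -> active={job_A:*/12, job_D:*/12, job_G:*/7}
Op 6: register job_F */19 -> active={job_A:*/12, job_D:*/12, job_F:*/19, job_G:*/7}
Op 7: register job_D */3 -> active={job_A:*/12, job_D:*/3, job_F:*/19, job_G:*/7}
  job_A: interval 12, next fire after T=68 is 72
  job_D: interval 3, next fire after T=68 is 69
  job_F: interval 19, next fire after T=68 is 76
  job_G: interval 7, next fire after T=68 is 70
Earliest fire time = 69 (job job_D)

Answer: 69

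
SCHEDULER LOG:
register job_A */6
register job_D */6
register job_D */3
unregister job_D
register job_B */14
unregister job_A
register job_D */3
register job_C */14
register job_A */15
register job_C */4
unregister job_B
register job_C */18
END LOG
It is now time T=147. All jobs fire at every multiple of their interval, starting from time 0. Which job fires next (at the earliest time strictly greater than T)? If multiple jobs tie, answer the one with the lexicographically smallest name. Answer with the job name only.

Answer: job_A

Derivation:
Op 1: register job_A */6 -> active={job_A:*/6}
Op 2: register job_D */6 -> active={job_A:*/6, job_D:*/6}
Op 3: register job_D */3 -> active={job_A:*/6, job_D:*/3}
Op 4: unregister job_D -> active={job_A:*/6}
Op 5: register job_B */14 -> active={job_A:*/6, job_B:*/14}
Op 6: unregister job_A -> active={job_B:*/14}
Op 7: register job_D */3 -> active={job_B:*/14, job_D:*/3}
Op 8: register job_C */14 -> active={job_B:*/14, job_C:*/14, job_D:*/3}
Op 9: register job_A */15 -> active={job_A:*/15, job_B:*/14, job_C:*/14, job_D:*/3}
Op 10: register job_C */4 -> active={job_A:*/15, job_B:*/14, job_C:*/4, job_D:*/3}
Op 11: unregister job_B -> active={job_A:*/15, job_C:*/4, job_D:*/3}
Op 12: register job_C */18 -> active={job_A:*/15, job_C:*/18, job_D:*/3}
  job_A: interval 15, next fire after T=147 is 150
  job_C: interval 18, next fire after T=147 is 162
  job_D: interval 3, next fire after T=147 is 150
Earliest = 150, winner (lex tiebreak) = job_A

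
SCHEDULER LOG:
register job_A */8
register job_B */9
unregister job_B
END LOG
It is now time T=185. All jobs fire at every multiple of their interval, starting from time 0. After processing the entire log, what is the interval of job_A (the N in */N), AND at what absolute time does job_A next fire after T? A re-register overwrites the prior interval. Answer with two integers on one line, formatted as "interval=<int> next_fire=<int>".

Op 1: register job_A */8 -> active={job_A:*/8}
Op 2: register job_B */9 -> active={job_A:*/8, job_B:*/9}
Op 3: unregister job_B -> active={job_A:*/8}
Final interval of job_A = 8
Next fire of job_A after T=185: (185//8+1)*8 = 192

Answer: interval=8 next_fire=192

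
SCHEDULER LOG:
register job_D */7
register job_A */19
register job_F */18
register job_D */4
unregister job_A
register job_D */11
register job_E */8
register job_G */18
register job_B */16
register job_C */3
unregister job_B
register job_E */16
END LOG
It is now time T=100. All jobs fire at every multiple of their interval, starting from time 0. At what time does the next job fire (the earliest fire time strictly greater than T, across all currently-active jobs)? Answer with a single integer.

Answer: 102

Derivation:
Op 1: register job_D */7 -> active={job_D:*/7}
Op 2: register job_A */19 -> active={job_A:*/19, job_D:*/7}
Op 3: register job_F */18 -> active={job_A:*/19, job_D:*/7, job_F:*/18}
Op 4: register job_D */4 -> active={job_A:*/19, job_D:*/4, job_F:*/18}
Op 5: unregister job_A -> active={job_D:*/4, job_F:*/18}
Op 6: register job_D */11 -> active={job_D:*/11, job_F:*/18}
Op 7: register job_E */8 -> active={job_D:*/11, job_E:*/8, job_F:*/18}
Op 8: register job_G */18 -> active={job_D:*/11, job_E:*/8, job_F:*/18, job_G:*/18}
Op 9: register job_B */16 -> active={job_B:*/16, job_D:*/11, job_E:*/8, job_F:*/18, job_G:*/18}
Op 10: register job_C */3 -> active={job_B:*/16, job_C:*/3, job_D:*/11, job_E:*/8, job_F:*/18, job_G:*/18}
Op 11: unregister job_B -> active={job_C:*/3, job_D:*/11, job_E:*/8, job_F:*/18, job_G:*/18}
Op 12: register job_E */16 -> active={job_C:*/3, job_D:*/11, job_E:*/16, job_F:*/18, job_G:*/18}
  job_C: interval 3, next fire after T=100 is 102
  job_D: interval 11, next fire after T=100 is 110
  job_E: interval 16, next fire after T=100 is 112
  job_F: interval 18, next fire after T=100 is 108
  job_G: interval 18, next fire after T=100 is 108
Earliest fire time = 102 (job job_C)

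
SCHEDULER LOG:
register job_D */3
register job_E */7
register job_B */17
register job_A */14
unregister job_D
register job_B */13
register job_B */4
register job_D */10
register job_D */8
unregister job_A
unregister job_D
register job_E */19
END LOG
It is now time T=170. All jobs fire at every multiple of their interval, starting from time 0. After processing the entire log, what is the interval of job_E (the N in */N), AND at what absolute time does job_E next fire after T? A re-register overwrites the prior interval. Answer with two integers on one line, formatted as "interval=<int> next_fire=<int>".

Op 1: register job_D */3 -> active={job_D:*/3}
Op 2: register job_E */7 -> active={job_D:*/3, job_E:*/7}
Op 3: register job_B */17 -> active={job_B:*/17, job_D:*/3, job_E:*/7}
Op 4: register job_A */14 -> active={job_A:*/14, job_B:*/17, job_D:*/3, job_E:*/7}
Op 5: unregister job_D -> active={job_A:*/14, job_B:*/17, job_E:*/7}
Op 6: register job_B */13 -> active={job_A:*/14, job_B:*/13, job_E:*/7}
Op 7: register job_B */4 -> active={job_A:*/14, job_B:*/4, job_E:*/7}
Op 8: register job_D */10 -> active={job_A:*/14, job_B:*/4, job_D:*/10, job_E:*/7}
Op 9: register job_D */8 -> active={job_A:*/14, job_B:*/4, job_D:*/8, job_E:*/7}
Op 10: unregister job_A -> active={job_B:*/4, job_D:*/8, job_E:*/7}
Op 11: unregister job_D -> active={job_B:*/4, job_E:*/7}
Op 12: register job_E */19 -> active={job_B:*/4, job_E:*/19}
Final interval of job_E = 19
Next fire of job_E after T=170: (170//19+1)*19 = 171

Answer: interval=19 next_fire=171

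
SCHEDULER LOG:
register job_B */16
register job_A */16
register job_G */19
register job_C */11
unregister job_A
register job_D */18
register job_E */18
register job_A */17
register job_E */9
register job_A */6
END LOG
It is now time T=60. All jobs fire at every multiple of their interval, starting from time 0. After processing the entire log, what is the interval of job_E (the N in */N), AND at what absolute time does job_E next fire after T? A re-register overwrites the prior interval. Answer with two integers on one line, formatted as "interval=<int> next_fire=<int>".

Answer: interval=9 next_fire=63

Derivation:
Op 1: register job_B */16 -> active={job_B:*/16}
Op 2: register job_A */16 -> active={job_A:*/16, job_B:*/16}
Op 3: register job_G */19 -> active={job_A:*/16, job_B:*/16, job_G:*/19}
Op 4: register job_C */11 -> active={job_A:*/16, job_B:*/16, job_C:*/11, job_G:*/19}
Op 5: unregister job_A -> active={job_B:*/16, job_C:*/11, job_G:*/19}
Op 6: register job_D */18 -> active={job_B:*/16, job_C:*/11, job_D:*/18, job_G:*/19}
Op 7: register job_E */18 -> active={job_B:*/16, job_C:*/11, job_D:*/18, job_E:*/18, job_G:*/19}
Op 8: register job_A */17 -> active={job_A:*/17, job_B:*/16, job_C:*/11, job_D:*/18, job_E:*/18, job_G:*/19}
Op 9: register job_E */9 -> active={job_A:*/17, job_B:*/16, job_C:*/11, job_D:*/18, job_E:*/9, job_G:*/19}
Op 10: register job_A */6 -> active={job_A:*/6, job_B:*/16, job_C:*/11, job_D:*/18, job_E:*/9, job_G:*/19}
Final interval of job_E = 9
Next fire of job_E after T=60: (60//9+1)*9 = 63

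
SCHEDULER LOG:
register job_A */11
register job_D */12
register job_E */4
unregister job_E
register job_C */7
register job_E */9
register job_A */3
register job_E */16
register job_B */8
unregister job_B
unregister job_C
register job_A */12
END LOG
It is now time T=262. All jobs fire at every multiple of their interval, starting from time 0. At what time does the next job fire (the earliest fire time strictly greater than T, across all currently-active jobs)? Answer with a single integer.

Op 1: register job_A */11 -> active={job_A:*/11}
Op 2: register job_D */12 -> active={job_A:*/11, job_D:*/12}
Op 3: register job_E */4 -> active={job_A:*/11, job_D:*/12, job_E:*/4}
Op 4: unregister job_E -> active={job_A:*/11, job_D:*/12}
Op 5: register job_C */7 -> active={job_A:*/11, job_C:*/7, job_D:*/12}
Op 6: register job_E */9 -> active={job_A:*/11, job_C:*/7, job_D:*/12, job_E:*/9}
Op 7: register job_A */3 -> active={job_A:*/3, job_C:*/7, job_D:*/12, job_E:*/9}
Op 8: register job_E */16 -> active={job_A:*/3, job_C:*/7, job_D:*/12, job_E:*/16}
Op 9: register job_B */8 -> active={job_A:*/3, job_B:*/8, job_C:*/7, job_D:*/12, job_E:*/16}
Op 10: unregister job_B -> active={job_A:*/3, job_C:*/7, job_D:*/12, job_E:*/16}
Op 11: unregister job_C -> active={job_A:*/3, job_D:*/12, job_E:*/16}
Op 12: register job_A */12 -> active={job_A:*/12, job_D:*/12, job_E:*/16}
  job_A: interval 12, next fire after T=262 is 264
  job_D: interval 12, next fire after T=262 is 264
  job_E: interval 16, next fire after T=262 is 272
Earliest fire time = 264 (job job_A)

Answer: 264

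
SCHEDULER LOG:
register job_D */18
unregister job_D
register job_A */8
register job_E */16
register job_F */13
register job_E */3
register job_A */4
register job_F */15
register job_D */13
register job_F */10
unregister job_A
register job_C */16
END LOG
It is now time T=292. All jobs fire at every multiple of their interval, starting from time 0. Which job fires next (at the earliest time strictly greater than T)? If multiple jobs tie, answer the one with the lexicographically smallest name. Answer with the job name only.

Answer: job_E

Derivation:
Op 1: register job_D */18 -> active={job_D:*/18}
Op 2: unregister job_D -> active={}
Op 3: register job_A */8 -> active={job_A:*/8}
Op 4: register job_E */16 -> active={job_A:*/8, job_E:*/16}
Op 5: register job_F */13 -> active={job_A:*/8, job_E:*/16, job_F:*/13}
Op 6: register job_E */3 -> active={job_A:*/8, job_E:*/3, job_F:*/13}
Op 7: register job_A */4 -> active={job_A:*/4, job_E:*/3, job_F:*/13}
Op 8: register job_F */15 -> active={job_A:*/4, job_E:*/3, job_F:*/15}
Op 9: register job_D */13 -> active={job_A:*/4, job_D:*/13, job_E:*/3, job_F:*/15}
Op 10: register job_F */10 -> active={job_A:*/4, job_D:*/13, job_E:*/3, job_F:*/10}
Op 11: unregister job_A -> active={job_D:*/13, job_E:*/3, job_F:*/10}
Op 12: register job_C */16 -> active={job_C:*/16, job_D:*/13, job_E:*/3, job_F:*/10}
  job_C: interval 16, next fire after T=292 is 304
  job_D: interval 13, next fire after T=292 is 299
  job_E: interval 3, next fire after T=292 is 294
  job_F: interval 10, next fire after T=292 is 300
Earliest = 294, winner (lex tiebreak) = job_E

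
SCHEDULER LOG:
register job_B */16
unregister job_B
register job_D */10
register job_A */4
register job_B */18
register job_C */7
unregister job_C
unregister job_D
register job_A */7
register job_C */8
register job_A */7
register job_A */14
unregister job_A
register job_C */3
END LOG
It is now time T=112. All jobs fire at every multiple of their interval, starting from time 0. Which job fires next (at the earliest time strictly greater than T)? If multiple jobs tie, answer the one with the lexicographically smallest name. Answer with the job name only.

Answer: job_C

Derivation:
Op 1: register job_B */16 -> active={job_B:*/16}
Op 2: unregister job_B -> active={}
Op 3: register job_D */10 -> active={job_D:*/10}
Op 4: register job_A */4 -> active={job_A:*/4, job_D:*/10}
Op 5: register job_B */18 -> active={job_A:*/4, job_B:*/18, job_D:*/10}
Op 6: register job_C */7 -> active={job_A:*/4, job_B:*/18, job_C:*/7, job_D:*/10}
Op 7: unregister job_C -> active={job_A:*/4, job_B:*/18, job_D:*/10}
Op 8: unregister job_D -> active={job_A:*/4, job_B:*/18}
Op 9: register job_A */7 -> active={job_A:*/7, job_B:*/18}
Op 10: register job_C */8 -> active={job_A:*/7, job_B:*/18, job_C:*/8}
Op 11: register job_A */7 -> active={job_A:*/7, job_B:*/18, job_C:*/8}
Op 12: register job_A */14 -> active={job_A:*/14, job_B:*/18, job_C:*/8}
Op 13: unregister job_A -> active={job_B:*/18, job_C:*/8}
Op 14: register job_C */3 -> active={job_B:*/18, job_C:*/3}
  job_B: interval 18, next fire after T=112 is 126
  job_C: interval 3, next fire after T=112 is 114
Earliest = 114, winner (lex tiebreak) = job_C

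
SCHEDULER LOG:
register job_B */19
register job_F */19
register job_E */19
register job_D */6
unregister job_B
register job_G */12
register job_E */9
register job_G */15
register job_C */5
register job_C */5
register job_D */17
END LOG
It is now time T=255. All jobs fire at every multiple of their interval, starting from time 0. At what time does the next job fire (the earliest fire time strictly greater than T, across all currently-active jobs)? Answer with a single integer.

Op 1: register job_B */19 -> active={job_B:*/19}
Op 2: register job_F */19 -> active={job_B:*/19, job_F:*/19}
Op 3: register job_E */19 -> active={job_B:*/19, job_E:*/19, job_F:*/19}
Op 4: register job_D */6 -> active={job_B:*/19, job_D:*/6, job_E:*/19, job_F:*/19}
Op 5: unregister job_B -> active={job_D:*/6, job_E:*/19, job_F:*/19}
Op 6: register job_G */12 -> active={job_D:*/6, job_E:*/19, job_F:*/19, job_G:*/12}
Op 7: register job_E */9 -> active={job_D:*/6, job_E:*/9, job_F:*/19, job_G:*/12}
Op 8: register job_G */15 -> active={job_D:*/6, job_E:*/9, job_F:*/19, job_G:*/15}
Op 9: register job_C */5 -> active={job_C:*/5, job_D:*/6, job_E:*/9, job_F:*/19, job_G:*/15}
Op 10: register job_C */5 -> active={job_C:*/5, job_D:*/6, job_E:*/9, job_F:*/19, job_G:*/15}
Op 11: register job_D */17 -> active={job_C:*/5, job_D:*/17, job_E:*/9, job_F:*/19, job_G:*/15}
  job_C: interval 5, next fire after T=255 is 260
  job_D: interval 17, next fire after T=255 is 272
  job_E: interval 9, next fire after T=255 is 261
  job_F: interval 19, next fire after T=255 is 266
  job_G: interval 15, next fire after T=255 is 270
Earliest fire time = 260 (job job_C)

Answer: 260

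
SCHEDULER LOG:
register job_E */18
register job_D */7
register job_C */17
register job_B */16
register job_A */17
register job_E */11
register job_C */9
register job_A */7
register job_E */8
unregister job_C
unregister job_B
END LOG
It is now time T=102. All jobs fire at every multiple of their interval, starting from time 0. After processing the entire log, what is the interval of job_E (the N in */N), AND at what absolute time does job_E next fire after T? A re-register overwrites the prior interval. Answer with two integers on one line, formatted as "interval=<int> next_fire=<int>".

Answer: interval=8 next_fire=104

Derivation:
Op 1: register job_E */18 -> active={job_E:*/18}
Op 2: register job_D */7 -> active={job_D:*/7, job_E:*/18}
Op 3: register job_C */17 -> active={job_C:*/17, job_D:*/7, job_E:*/18}
Op 4: register job_B */16 -> active={job_B:*/16, job_C:*/17, job_D:*/7, job_E:*/18}
Op 5: register job_A */17 -> active={job_A:*/17, job_B:*/16, job_C:*/17, job_D:*/7, job_E:*/18}
Op 6: register job_E */11 -> active={job_A:*/17, job_B:*/16, job_C:*/17, job_D:*/7, job_E:*/11}
Op 7: register job_C */9 -> active={job_A:*/17, job_B:*/16, job_C:*/9, job_D:*/7, job_E:*/11}
Op 8: register job_A */7 -> active={job_A:*/7, job_B:*/16, job_C:*/9, job_D:*/7, job_E:*/11}
Op 9: register job_E */8 -> active={job_A:*/7, job_B:*/16, job_C:*/9, job_D:*/7, job_E:*/8}
Op 10: unregister job_C -> active={job_A:*/7, job_B:*/16, job_D:*/7, job_E:*/8}
Op 11: unregister job_B -> active={job_A:*/7, job_D:*/7, job_E:*/8}
Final interval of job_E = 8
Next fire of job_E after T=102: (102//8+1)*8 = 104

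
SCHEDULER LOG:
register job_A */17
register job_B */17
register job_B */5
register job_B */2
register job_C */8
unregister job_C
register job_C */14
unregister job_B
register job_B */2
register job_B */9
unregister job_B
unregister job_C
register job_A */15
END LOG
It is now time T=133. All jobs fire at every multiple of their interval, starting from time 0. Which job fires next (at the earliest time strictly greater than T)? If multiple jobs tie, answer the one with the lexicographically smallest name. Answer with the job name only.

Answer: job_A

Derivation:
Op 1: register job_A */17 -> active={job_A:*/17}
Op 2: register job_B */17 -> active={job_A:*/17, job_B:*/17}
Op 3: register job_B */5 -> active={job_A:*/17, job_B:*/5}
Op 4: register job_B */2 -> active={job_A:*/17, job_B:*/2}
Op 5: register job_C */8 -> active={job_A:*/17, job_B:*/2, job_C:*/8}
Op 6: unregister job_C -> active={job_A:*/17, job_B:*/2}
Op 7: register job_C */14 -> active={job_A:*/17, job_B:*/2, job_C:*/14}
Op 8: unregister job_B -> active={job_A:*/17, job_C:*/14}
Op 9: register job_B */2 -> active={job_A:*/17, job_B:*/2, job_C:*/14}
Op 10: register job_B */9 -> active={job_A:*/17, job_B:*/9, job_C:*/14}
Op 11: unregister job_B -> active={job_A:*/17, job_C:*/14}
Op 12: unregister job_C -> active={job_A:*/17}
Op 13: register job_A */15 -> active={job_A:*/15}
  job_A: interval 15, next fire after T=133 is 135
Earliest = 135, winner (lex tiebreak) = job_A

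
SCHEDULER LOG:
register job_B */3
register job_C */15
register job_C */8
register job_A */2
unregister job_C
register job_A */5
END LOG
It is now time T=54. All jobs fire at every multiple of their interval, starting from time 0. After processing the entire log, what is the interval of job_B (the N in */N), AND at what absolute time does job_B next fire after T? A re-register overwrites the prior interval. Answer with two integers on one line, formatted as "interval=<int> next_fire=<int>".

Op 1: register job_B */3 -> active={job_B:*/3}
Op 2: register job_C */15 -> active={job_B:*/3, job_C:*/15}
Op 3: register job_C */8 -> active={job_B:*/3, job_C:*/8}
Op 4: register job_A */2 -> active={job_A:*/2, job_B:*/3, job_C:*/8}
Op 5: unregister job_C -> active={job_A:*/2, job_B:*/3}
Op 6: register job_A */5 -> active={job_A:*/5, job_B:*/3}
Final interval of job_B = 3
Next fire of job_B after T=54: (54//3+1)*3 = 57

Answer: interval=3 next_fire=57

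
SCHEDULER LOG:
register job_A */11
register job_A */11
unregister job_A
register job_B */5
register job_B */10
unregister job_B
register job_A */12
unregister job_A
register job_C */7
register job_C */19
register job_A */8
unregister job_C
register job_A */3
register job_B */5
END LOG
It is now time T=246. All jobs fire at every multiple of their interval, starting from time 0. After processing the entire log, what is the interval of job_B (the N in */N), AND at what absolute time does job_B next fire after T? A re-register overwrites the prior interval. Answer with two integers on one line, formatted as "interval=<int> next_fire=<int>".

Answer: interval=5 next_fire=250

Derivation:
Op 1: register job_A */11 -> active={job_A:*/11}
Op 2: register job_A */11 -> active={job_A:*/11}
Op 3: unregister job_A -> active={}
Op 4: register job_B */5 -> active={job_B:*/5}
Op 5: register job_B */10 -> active={job_B:*/10}
Op 6: unregister job_B -> active={}
Op 7: register job_A */12 -> active={job_A:*/12}
Op 8: unregister job_A -> active={}
Op 9: register job_C */7 -> active={job_C:*/7}
Op 10: register job_C */19 -> active={job_C:*/19}
Op 11: register job_A */8 -> active={job_A:*/8, job_C:*/19}
Op 12: unregister job_C -> active={job_A:*/8}
Op 13: register job_A */3 -> active={job_A:*/3}
Op 14: register job_B */5 -> active={job_A:*/3, job_B:*/5}
Final interval of job_B = 5
Next fire of job_B after T=246: (246//5+1)*5 = 250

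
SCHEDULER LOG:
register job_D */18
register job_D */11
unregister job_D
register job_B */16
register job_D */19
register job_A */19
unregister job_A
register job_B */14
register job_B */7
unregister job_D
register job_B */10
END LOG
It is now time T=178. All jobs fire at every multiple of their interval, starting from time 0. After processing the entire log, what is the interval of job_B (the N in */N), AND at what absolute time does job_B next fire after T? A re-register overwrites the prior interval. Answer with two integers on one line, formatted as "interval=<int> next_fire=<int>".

Answer: interval=10 next_fire=180

Derivation:
Op 1: register job_D */18 -> active={job_D:*/18}
Op 2: register job_D */11 -> active={job_D:*/11}
Op 3: unregister job_D -> active={}
Op 4: register job_B */16 -> active={job_B:*/16}
Op 5: register job_D */19 -> active={job_B:*/16, job_D:*/19}
Op 6: register job_A */19 -> active={job_A:*/19, job_B:*/16, job_D:*/19}
Op 7: unregister job_A -> active={job_B:*/16, job_D:*/19}
Op 8: register job_B */14 -> active={job_B:*/14, job_D:*/19}
Op 9: register job_B */7 -> active={job_B:*/7, job_D:*/19}
Op 10: unregister job_D -> active={job_B:*/7}
Op 11: register job_B */10 -> active={job_B:*/10}
Final interval of job_B = 10
Next fire of job_B after T=178: (178//10+1)*10 = 180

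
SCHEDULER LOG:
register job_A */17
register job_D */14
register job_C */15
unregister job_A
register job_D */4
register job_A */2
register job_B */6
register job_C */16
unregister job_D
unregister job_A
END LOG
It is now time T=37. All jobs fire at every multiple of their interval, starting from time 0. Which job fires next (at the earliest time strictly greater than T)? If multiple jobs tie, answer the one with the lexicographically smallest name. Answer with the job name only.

Op 1: register job_A */17 -> active={job_A:*/17}
Op 2: register job_D */14 -> active={job_A:*/17, job_D:*/14}
Op 3: register job_C */15 -> active={job_A:*/17, job_C:*/15, job_D:*/14}
Op 4: unregister job_A -> active={job_C:*/15, job_D:*/14}
Op 5: register job_D */4 -> active={job_C:*/15, job_D:*/4}
Op 6: register job_A */2 -> active={job_A:*/2, job_C:*/15, job_D:*/4}
Op 7: register job_B */6 -> active={job_A:*/2, job_B:*/6, job_C:*/15, job_D:*/4}
Op 8: register job_C */16 -> active={job_A:*/2, job_B:*/6, job_C:*/16, job_D:*/4}
Op 9: unregister job_D -> active={job_A:*/2, job_B:*/6, job_C:*/16}
Op 10: unregister job_A -> active={job_B:*/6, job_C:*/16}
  job_B: interval 6, next fire after T=37 is 42
  job_C: interval 16, next fire after T=37 is 48
Earliest = 42, winner (lex tiebreak) = job_B

Answer: job_B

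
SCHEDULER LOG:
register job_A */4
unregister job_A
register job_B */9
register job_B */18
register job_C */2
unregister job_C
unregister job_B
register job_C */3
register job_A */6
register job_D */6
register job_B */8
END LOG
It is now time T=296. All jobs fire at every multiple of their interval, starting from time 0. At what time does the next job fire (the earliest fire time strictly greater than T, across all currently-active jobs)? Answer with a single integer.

Op 1: register job_A */4 -> active={job_A:*/4}
Op 2: unregister job_A -> active={}
Op 3: register job_B */9 -> active={job_B:*/9}
Op 4: register job_B */18 -> active={job_B:*/18}
Op 5: register job_C */2 -> active={job_B:*/18, job_C:*/2}
Op 6: unregister job_C -> active={job_B:*/18}
Op 7: unregister job_B -> active={}
Op 8: register job_C */3 -> active={job_C:*/3}
Op 9: register job_A */6 -> active={job_A:*/6, job_C:*/3}
Op 10: register job_D */6 -> active={job_A:*/6, job_C:*/3, job_D:*/6}
Op 11: register job_B */8 -> active={job_A:*/6, job_B:*/8, job_C:*/3, job_D:*/6}
  job_A: interval 6, next fire after T=296 is 300
  job_B: interval 8, next fire after T=296 is 304
  job_C: interval 3, next fire after T=296 is 297
  job_D: interval 6, next fire after T=296 is 300
Earliest fire time = 297 (job job_C)

Answer: 297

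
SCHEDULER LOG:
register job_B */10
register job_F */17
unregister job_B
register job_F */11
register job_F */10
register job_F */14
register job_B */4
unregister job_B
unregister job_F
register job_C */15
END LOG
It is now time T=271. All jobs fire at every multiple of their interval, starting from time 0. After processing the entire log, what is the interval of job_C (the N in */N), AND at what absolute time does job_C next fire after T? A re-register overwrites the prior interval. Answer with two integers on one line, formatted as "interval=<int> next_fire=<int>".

Answer: interval=15 next_fire=285

Derivation:
Op 1: register job_B */10 -> active={job_B:*/10}
Op 2: register job_F */17 -> active={job_B:*/10, job_F:*/17}
Op 3: unregister job_B -> active={job_F:*/17}
Op 4: register job_F */11 -> active={job_F:*/11}
Op 5: register job_F */10 -> active={job_F:*/10}
Op 6: register job_F */14 -> active={job_F:*/14}
Op 7: register job_B */4 -> active={job_B:*/4, job_F:*/14}
Op 8: unregister job_B -> active={job_F:*/14}
Op 9: unregister job_F -> active={}
Op 10: register job_C */15 -> active={job_C:*/15}
Final interval of job_C = 15
Next fire of job_C after T=271: (271//15+1)*15 = 285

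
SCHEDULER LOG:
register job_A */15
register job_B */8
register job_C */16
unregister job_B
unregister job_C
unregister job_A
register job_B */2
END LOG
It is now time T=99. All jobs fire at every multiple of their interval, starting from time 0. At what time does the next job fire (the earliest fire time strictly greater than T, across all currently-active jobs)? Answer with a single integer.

Answer: 100

Derivation:
Op 1: register job_A */15 -> active={job_A:*/15}
Op 2: register job_B */8 -> active={job_A:*/15, job_B:*/8}
Op 3: register job_C */16 -> active={job_A:*/15, job_B:*/8, job_C:*/16}
Op 4: unregister job_B -> active={job_A:*/15, job_C:*/16}
Op 5: unregister job_C -> active={job_A:*/15}
Op 6: unregister job_A -> active={}
Op 7: register job_B */2 -> active={job_B:*/2}
  job_B: interval 2, next fire after T=99 is 100
Earliest fire time = 100 (job job_B)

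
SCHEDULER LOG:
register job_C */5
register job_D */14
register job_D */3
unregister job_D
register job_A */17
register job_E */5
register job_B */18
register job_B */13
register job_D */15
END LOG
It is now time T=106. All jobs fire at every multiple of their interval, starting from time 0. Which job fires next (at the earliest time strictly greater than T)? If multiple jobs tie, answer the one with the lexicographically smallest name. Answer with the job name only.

Op 1: register job_C */5 -> active={job_C:*/5}
Op 2: register job_D */14 -> active={job_C:*/5, job_D:*/14}
Op 3: register job_D */3 -> active={job_C:*/5, job_D:*/3}
Op 4: unregister job_D -> active={job_C:*/5}
Op 5: register job_A */17 -> active={job_A:*/17, job_C:*/5}
Op 6: register job_E */5 -> active={job_A:*/17, job_C:*/5, job_E:*/5}
Op 7: register job_B */18 -> active={job_A:*/17, job_B:*/18, job_C:*/5, job_E:*/5}
Op 8: register job_B */13 -> active={job_A:*/17, job_B:*/13, job_C:*/5, job_E:*/5}
Op 9: register job_D */15 -> active={job_A:*/17, job_B:*/13, job_C:*/5, job_D:*/15, job_E:*/5}
  job_A: interval 17, next fire after T=106 is 119
  job_B: interval 13, next fire after T=106 is 117
  job_C: interval 5, next fire after T=106 is 110
  job_D: interval 15, next fire after T=106 is 120
  job_E: interval 5, next fire after T=106 is 110
Earliest = 110, winner (lex tiebreak) = job_C

Answer: job_C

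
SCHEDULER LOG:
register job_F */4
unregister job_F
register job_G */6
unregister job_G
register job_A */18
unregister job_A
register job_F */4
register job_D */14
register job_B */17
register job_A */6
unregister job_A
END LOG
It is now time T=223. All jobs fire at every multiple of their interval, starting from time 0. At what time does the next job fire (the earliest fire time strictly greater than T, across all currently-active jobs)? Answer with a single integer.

Op 1: register job_F */4 -> active={job_F:*/4}
Op 2: unregister job_F -> active={}
Op 3: register job_G */6 -> active={job_G:*/6}
Op 4: unregister job_G -> active={}
Op 5: register job_A */18 -> active={job_A:*/18}
Op 6: unregister job_A -> active={}
Op 7: register job_F */4 -> active={job_F:*/4}
Op 8: register job_D */14 -> active={job_D:*/14, job_F:*/4}
Op 9: register job_B */17 -> active={job_B:*/17, job_D:*/14, job_F:*/4}
Op 10: register job_A */6 -> active={job_A:*/6, job_B:*/17, job_D:*/14, job_F:*/4}
Op 11: unregister job_A -> active={job_B:*/17, job_D:*/14, job_F:*/4}
  job_B: interval 17, next fire after T=223 is 238
  job_D: interval 14, next fire after T=223 is 224
  job_F: interval 4, next fire after T=223 is 224
Earliest fire time = 224 (job job_D)

Answer: 224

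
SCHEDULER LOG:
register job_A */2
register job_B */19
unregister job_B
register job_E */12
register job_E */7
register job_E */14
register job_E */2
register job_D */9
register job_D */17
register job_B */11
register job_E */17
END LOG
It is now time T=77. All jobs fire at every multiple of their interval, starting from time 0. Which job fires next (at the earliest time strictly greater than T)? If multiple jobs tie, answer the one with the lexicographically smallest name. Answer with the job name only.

Answer: job_A

Derivation:
Op 1: register job_A */2 -> active={job_A:*/2}
Op 2: register job_B */19 -> active={job_A:*/2, job_B:*/19}
Op 3: unregister job_B -> active={job_A:*/2}
Op 4: register job_E */12 -> active={job_A:*/2, job_E:*/12}
Op 5: register job_E */7 -> active={job_A:*/2, job_E:*/7}
Op 6: register job_E */14 -> active={job_A:*/2, job_E:*/14}
Op 7: register job_E */2 -> active={job_A:*/2, job_E:*/2}
Op 8: register job_D */9 -> active={job_A:*/2, job_D:*/9, job_E:*/2}
Op 9: register job_D */17 -> active={job_A:*/2, job_D:*/17, job_E:*/2}
Op 10: register job_B */11 -> active={job_A:*/2, job_B:*/11, job_D:*/17, job_E:*/2}
Op 11: register job_E */17 -> active={job_A:*/2, job_B:*/11, job_D:*/17, job_E:*/17}
  job_A: interval 2, next fire after T=77 is 78
  job_B: interval 11, next fire after T=77 is 88
  job_D: interval 17, next fire after T=77 is 85
  job_E: interval 17, next fire after T=77 is 85
Earliest = 78, winner (lex tiebreak) = job_A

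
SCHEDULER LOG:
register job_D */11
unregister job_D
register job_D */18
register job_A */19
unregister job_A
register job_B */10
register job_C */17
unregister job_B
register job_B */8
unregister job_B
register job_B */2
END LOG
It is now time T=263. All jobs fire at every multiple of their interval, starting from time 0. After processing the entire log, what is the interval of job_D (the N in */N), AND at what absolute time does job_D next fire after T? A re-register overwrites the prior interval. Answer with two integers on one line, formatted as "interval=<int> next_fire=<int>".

Answer: interval=18 next_fire=270

Derivation:
Op 1: register job_D */11 -> active={job_D:*/11}
Op 2: unregister job_D -> active={}
Op 3: register job_D */18 -> active={job_D:*/18}
Op 4: register job_A */19 -> active={job_A:*/19, job_D:*/18}
Op 5: unregister job_A -> active={job_D:*/18}
Op 6: register job_B */10 -> active={job_B:*/10, job_D:*/18}
Op 7: register job_C */17 -> active={job_B:*/10, job_C:*/17, job_D:*/18}
Op 8: unregister job_B -> active={job_C:*/17, job_D:*/18}
Op 9: register job_B */8 -> active={job_B:*/8, job_C:*/17, job_D:*/18}
Op 10: unregister job_B -> active={job_C:*/17, job_D:*/18}
Op 11: register job_B */2 -> active={job_B:*/2, job_C:*/17, job_D:*/18}
Final interval of job_D = 18
Next fire of job_D after T=263: (263//18+1)*18 = 270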